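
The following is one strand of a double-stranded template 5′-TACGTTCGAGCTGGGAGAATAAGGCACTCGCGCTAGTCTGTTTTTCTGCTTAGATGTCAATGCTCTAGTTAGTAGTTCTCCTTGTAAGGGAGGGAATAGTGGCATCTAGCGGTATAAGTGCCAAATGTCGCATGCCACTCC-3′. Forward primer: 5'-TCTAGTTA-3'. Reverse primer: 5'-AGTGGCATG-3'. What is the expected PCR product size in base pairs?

76 bp

Forward primer TCTAGTTA is found on the top strand at positions 64–71.
Taking the reverse complement of AGTGGCATG gives CATGCCACT, found at positions 131–139 on the template; the primer anneals here to the top strand with its 3' end pointing upstream.
Amplicon spans positions 64–139: 76 bp.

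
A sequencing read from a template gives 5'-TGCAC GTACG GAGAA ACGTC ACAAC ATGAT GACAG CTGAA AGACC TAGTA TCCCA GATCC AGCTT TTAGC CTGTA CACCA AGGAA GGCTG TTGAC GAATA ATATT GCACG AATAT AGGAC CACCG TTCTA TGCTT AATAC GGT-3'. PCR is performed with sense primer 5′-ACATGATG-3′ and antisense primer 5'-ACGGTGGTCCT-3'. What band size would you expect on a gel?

103 bp

The forward primer matches the template at positions 24–31.
The reverse primer's reverse complement is AGGACCACCGT, which matches the template at positions 116–126.
Product length = (reverse-primer end) − (forward-primer start) + 1 = 126 − 24 + 1 = 103 bp.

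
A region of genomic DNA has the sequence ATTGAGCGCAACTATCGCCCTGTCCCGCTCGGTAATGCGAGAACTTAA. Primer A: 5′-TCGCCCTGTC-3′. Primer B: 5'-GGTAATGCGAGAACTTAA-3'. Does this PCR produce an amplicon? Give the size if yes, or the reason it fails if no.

Primer A (TCGCCCTGTC) matches the top strand at positions 15–24 (3' end points downstream).
Primer B (GGTAATGCGAGAACTTAA) also matches the top strand directly, at positions 31–48 — its reverse complement TTAAGTTCTCGCATTACC is not present.
Both primers anneal to the bottom strand with 3' ends pointing the same way, so neither can prime synthesis back toward the other.

No product — both primers anneal to the same strand and extend in the same direction.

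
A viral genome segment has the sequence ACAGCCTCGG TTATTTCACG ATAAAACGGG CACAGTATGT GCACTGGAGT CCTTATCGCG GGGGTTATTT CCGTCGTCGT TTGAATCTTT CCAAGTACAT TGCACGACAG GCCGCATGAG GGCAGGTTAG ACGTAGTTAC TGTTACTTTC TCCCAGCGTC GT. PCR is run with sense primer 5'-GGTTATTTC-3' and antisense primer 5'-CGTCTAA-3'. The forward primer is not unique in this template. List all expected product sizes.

The forward primer GGTTATTTC matches the top strand at positions 9–17, 63–71.
The reverse primer's reverse complement is TTAGACG, matching at positions 127–133.
Each forward site pairs with the reverse site to give a product ending at position 133: sizes 125, 71 bp.

125 bp, 71 bp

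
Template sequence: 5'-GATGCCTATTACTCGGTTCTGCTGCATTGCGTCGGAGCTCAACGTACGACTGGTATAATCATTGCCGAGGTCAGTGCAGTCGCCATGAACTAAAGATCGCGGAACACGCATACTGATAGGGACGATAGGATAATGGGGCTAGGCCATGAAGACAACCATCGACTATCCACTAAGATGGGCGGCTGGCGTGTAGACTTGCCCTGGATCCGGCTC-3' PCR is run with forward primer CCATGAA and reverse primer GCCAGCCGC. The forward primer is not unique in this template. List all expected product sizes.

The forward primer CCATGAA matches the top strand at positions 83–89, 144–150.
The reverse primer's reverse complement is GCGGCTGGC, matching at positions 179–187.
Each forward site pairs with the reverse site to give a product ending at position 187: sizes 105, 44 bp.

105 bp, 44 bp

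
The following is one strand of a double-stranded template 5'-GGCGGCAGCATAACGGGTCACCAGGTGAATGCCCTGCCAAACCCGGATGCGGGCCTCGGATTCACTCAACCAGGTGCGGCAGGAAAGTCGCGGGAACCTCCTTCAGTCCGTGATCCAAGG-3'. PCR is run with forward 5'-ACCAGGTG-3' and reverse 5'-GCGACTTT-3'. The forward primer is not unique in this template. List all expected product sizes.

The forward primer ACCAGGTG matches the top strand at positions 20–27, 69–76.
The reverse primer's reverse complement is AAAGTCGC, matching at positions 84–91.
Each forward site pairs with the reverse site to give a product ending at position 91: sizes 72, 23 bp.

72 bp, 23 bp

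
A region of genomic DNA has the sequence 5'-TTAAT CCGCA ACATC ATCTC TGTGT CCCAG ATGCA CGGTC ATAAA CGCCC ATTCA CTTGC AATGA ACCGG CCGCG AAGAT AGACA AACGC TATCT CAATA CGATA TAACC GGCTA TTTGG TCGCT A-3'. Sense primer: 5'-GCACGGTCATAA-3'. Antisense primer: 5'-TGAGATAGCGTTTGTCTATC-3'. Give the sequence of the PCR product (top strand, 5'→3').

5'-GCACGGTCATAAACGCCCATTCACTTGCAATGAACCGGCCGCGAAGATAGACAAACGCTATCTCA-3'

Forward primer GCACGGTCATAA is found on the top strand at positions 33–44.
Reverse complement of the reverse primer: GATAGACAAACGCTATCTCA. This occurs on the top strand at positions 78–97.
The product is the template from position 33 through 97 (65 bp).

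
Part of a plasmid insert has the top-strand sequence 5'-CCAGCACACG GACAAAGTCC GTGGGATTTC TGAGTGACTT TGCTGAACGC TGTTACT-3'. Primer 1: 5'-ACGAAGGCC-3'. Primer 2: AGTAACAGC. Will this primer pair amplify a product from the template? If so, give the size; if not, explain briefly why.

Primer 1 (ACGAAGGCC) does not match the top strand, and its reverse complement GGCCTTCGT does not match either.
With no annealing site for primer 1, no amplification occurs.

No product — primer 1 has no binding site in the template.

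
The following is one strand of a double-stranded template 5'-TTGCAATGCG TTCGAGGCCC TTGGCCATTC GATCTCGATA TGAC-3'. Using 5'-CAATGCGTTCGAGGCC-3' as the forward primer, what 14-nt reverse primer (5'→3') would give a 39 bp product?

5'-CATATCGAGATCGA-3'

The forward primer binds at positions 4–19, so a 39 bp product ends at position 4 + 39 − 1 = 42.
The reverse primer anneals to the top strand over positions 29–42, i.e. to TCGATCTCGATATG.
Its sequence written 5'→3' is the reverse complement: CATATCGAGATCGA.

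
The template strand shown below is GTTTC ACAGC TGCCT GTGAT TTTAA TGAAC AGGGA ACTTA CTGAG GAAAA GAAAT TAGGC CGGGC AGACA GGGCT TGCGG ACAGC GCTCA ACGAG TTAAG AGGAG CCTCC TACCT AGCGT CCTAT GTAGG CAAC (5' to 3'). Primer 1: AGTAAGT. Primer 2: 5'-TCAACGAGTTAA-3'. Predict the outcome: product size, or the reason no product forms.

Primer 1 (AGTAAGT) has reverse complement ACTTACT, which matches the top strand at positions 36–42; primer 1 anneals to the top strand there with its 3' end pointing upstream toward position 36.
Primer 2 (TCAACGAGTTAA) matches the top strand directly at positions 88–99; it anneals to the bottom strand with its 3' end pointing downstream toward position 99.
The 3' ends diverge (primer 1 extends toward position 1, primer 2 toward position 134), so the primers never converge on a shared product.

No product — the primers' 3' ends point away from each other.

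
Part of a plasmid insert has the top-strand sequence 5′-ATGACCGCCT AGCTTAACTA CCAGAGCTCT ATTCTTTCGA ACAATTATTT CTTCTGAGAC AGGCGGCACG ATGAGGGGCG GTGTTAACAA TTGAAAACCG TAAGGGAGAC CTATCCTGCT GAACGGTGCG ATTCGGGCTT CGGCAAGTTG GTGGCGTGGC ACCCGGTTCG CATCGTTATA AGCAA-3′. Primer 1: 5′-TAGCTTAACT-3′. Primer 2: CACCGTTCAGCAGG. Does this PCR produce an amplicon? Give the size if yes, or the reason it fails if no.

Primer 1 (TAGCTTAACT) matches the top strand at positions 10–19; it acts as a forward primer.
Primer 2's reverse complement is CCTGCTGAACGGTG, matching the top strand at positions 115–128; it acts as a reverse primer.
The 3' ends face each other across positions 10–128, giving a 119 bp product.

Yes — a 119 bp product.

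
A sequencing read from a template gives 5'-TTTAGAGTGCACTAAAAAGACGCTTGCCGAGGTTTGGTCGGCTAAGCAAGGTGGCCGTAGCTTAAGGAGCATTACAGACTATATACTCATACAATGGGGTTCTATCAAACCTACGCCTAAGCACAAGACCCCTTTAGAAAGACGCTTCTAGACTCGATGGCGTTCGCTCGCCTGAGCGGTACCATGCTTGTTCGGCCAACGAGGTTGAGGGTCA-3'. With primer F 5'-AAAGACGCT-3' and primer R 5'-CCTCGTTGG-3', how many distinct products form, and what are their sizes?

Two products: 189 bp, 67 bp

The forward primer AAAGACGCT matches the top strand at positions 16–24, 138–146.
The reverse primer's reverse complement is CCAACGAGG, matching at positions 196–204.
Each forward site pairs with the reverse site to give a product ending at position 204: sizes 189, 67 bp.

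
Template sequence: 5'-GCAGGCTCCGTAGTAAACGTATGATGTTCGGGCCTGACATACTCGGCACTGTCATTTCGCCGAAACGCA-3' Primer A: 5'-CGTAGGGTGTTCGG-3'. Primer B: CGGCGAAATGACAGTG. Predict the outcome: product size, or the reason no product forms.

Primer A (CGTAGGGTGTTCGG) does not match the top strand, and its reverse complement CCGAACACCCTACG does not match either.
With no annealing site for primer A, no amplification occurs.

No product — primer A has no binding site in the template.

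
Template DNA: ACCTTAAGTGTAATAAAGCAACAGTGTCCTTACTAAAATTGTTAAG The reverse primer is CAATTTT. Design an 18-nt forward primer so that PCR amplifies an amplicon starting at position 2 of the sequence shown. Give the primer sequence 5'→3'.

The reverse primer's reverse complement AAAATTG matches the template at positions 35–41; the product starts at position 2.
The forward primer is identical to the top strand over positions 2–19: CCTTAAGTGTAATAAAGC.

5'-CCTTAAGTGTAATAAAGC-3'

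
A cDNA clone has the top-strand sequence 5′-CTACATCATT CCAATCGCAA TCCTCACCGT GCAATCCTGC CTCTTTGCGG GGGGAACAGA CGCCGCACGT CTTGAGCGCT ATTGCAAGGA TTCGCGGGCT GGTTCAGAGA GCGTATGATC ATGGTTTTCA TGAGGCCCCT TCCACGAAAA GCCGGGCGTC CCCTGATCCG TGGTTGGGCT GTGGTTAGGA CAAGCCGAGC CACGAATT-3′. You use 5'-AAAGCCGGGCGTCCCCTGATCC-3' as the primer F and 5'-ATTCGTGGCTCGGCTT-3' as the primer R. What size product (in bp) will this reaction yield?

Forward primer AAAGCCGGGCGTCCCCTGATCC is found on the top strand at positions 148–169.
Reverse complement of the reverse primer: AAGCCGAGCCACGAAT. This occurs on the top strand at positions 192–207.
The product runs from position 148 to position 207, so its length is 207 − 148 + 1 = 60 bp.

60 bp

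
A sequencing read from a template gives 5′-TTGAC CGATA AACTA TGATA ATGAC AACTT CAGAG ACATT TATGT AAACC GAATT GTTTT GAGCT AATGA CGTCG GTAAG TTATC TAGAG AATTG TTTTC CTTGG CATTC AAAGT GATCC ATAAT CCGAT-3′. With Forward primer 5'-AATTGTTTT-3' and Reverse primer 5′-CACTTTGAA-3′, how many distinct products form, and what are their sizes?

The forward primer AATTGTTTT matches the top strand at positions 52–60, 91–99.
The reverse primer's reverse complement is TTCAAAGTG, matching at positions 108–116.
Each forward site pairs with the reverse site to give a product ending at position 116: sizes 65, 26 bp.

Two products: 65 bp, 26 bp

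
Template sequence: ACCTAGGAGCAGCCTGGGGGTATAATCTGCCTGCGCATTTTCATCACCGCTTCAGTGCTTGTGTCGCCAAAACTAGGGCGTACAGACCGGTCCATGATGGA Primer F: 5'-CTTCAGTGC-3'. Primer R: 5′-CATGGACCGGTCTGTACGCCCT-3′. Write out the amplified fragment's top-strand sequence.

5'-CTTCAGTGCTTGTGTCGCCAAAACTAGGGCGTACAGACCGGTCCATG-3'

Forward primer CTTCAGTGC is found on the top strand at positions 50–58.
The reverse primer's reverse complement is AGGGCGTACAGACCGGTCCATG, which matches the template at positions 75–96.
The product is the template from position 50 through 96 (47 bp).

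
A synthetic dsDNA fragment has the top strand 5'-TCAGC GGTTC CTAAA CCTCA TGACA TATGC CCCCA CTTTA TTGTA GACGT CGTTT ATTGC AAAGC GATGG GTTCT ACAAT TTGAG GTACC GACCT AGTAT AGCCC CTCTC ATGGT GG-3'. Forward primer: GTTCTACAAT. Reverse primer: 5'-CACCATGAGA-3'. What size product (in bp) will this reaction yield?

Forward primer GTTCTACAAT is found on the top strand at positions 71–80.
Reverse complement of the reverse primer: TCTCATGGTG. This occurs on the top strand at positions 107–116.
Amplicon spans positions 71–116: 46 bp.

46 bp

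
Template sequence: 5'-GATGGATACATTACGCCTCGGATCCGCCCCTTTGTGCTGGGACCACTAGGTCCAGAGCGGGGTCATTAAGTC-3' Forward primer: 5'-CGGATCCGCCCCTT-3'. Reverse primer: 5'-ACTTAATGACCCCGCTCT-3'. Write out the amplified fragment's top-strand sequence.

The forward primer matches the template at positions 19–32.
The reverse primer's reverse complement is AGAGCGGGGTCATTAAGT, which matches the template at positions 54–71.
The product is the template from position 19 through 71 (53 bp).

5'-CGGATCCGCCCCTTTGTGCTGGGACCACTAGGTCCAGAGCGGGGTCATTAAGT-3'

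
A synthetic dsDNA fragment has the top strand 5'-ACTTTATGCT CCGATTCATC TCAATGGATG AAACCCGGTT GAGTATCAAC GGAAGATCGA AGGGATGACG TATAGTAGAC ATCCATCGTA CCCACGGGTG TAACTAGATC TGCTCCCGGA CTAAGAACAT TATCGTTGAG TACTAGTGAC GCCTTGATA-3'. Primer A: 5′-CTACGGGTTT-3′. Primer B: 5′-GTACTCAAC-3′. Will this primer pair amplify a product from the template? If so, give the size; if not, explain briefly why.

Primer A (CTACGGGTTT) does not match the top strand, and its reverse complement AAACCCGTAG does not match either.
With no annealing site for primer A, no amplification occurs.

No product — primer A has no binding site in the template.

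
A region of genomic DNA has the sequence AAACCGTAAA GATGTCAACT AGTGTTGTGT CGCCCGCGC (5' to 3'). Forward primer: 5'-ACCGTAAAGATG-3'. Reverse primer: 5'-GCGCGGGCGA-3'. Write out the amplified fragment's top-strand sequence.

Forward primer ACCGTAAAGATG is found on the top strand at positions 3–14.
The reverse primer's reverse complement is TCGCCCGCGC, which matches the template at positions 30–39.
The product is the template from position 3 through 39 (37 bp).

5'-ACCGTAAAGATGTCAACTAGTGTTGTGTCGCCCGCGC-3'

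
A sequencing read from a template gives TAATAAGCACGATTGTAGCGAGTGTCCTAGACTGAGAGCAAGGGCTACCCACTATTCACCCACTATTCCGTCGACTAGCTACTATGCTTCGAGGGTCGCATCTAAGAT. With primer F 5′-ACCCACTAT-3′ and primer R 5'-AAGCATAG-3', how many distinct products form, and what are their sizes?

The forward primer ACCCACTAT matches the top strand at positions 47–55, 58–66.
The reverse primer's reverse complement is CTATGCTT, matching at positions 82–89.
Each forward site pairs with the reverse site to give a product ending at position 89: sizes 43, 32 bp.

Two products: 43 bp, 32 bp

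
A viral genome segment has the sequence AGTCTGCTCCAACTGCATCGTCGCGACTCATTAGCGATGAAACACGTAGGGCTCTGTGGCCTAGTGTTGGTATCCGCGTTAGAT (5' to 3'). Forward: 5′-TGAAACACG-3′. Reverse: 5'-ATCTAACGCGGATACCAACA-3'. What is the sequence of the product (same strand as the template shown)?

The forward primer matches the template at positions 38–46.
Taking the reverse complement of ATCTAACGCGGATACCAACA gives TGTTGGTATCCGCGTTAGAT, found at positions 65–84 on the template; the primer anneals here to the top strand with its 3' end pointing upstream.
The product is the template from position 38 through 84 (47 bp).

5'-TGAAACACGTAGGGCTCTGTGGCCTAGTGTTGGTATCCGCGTTAGAT-3'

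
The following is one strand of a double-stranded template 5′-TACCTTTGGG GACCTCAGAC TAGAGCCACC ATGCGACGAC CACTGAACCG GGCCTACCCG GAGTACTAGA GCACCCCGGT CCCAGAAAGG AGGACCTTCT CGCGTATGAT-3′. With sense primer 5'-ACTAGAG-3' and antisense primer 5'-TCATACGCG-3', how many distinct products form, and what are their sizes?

Two products: 91 bp, 45 bp

The forward primer ACTAGAG matches the top strand at positions 19–25, 65–71.
The reverse primer's reverse complement is CGCGTATGA, matching at positions 101–109.
Each forward site pairs with the reverse site to give a product ending at position 109: sizes 91, 45 bp.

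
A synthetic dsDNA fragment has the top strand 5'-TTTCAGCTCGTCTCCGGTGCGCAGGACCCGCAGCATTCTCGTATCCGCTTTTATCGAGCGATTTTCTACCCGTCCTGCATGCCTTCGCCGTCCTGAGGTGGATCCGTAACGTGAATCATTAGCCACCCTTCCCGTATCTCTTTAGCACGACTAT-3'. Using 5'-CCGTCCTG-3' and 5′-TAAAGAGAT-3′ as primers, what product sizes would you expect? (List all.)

75 bp, 57 bp

The forward primer CCGTCCTG matches the top strand at positions 70–77, 88–95.
The reverse primer's reverse complement is ATCTCTTTA, matching at positions 136–144.
Each forward site pairs with the reverse site to give a product ending at position 144: sizes 75, 57 bp.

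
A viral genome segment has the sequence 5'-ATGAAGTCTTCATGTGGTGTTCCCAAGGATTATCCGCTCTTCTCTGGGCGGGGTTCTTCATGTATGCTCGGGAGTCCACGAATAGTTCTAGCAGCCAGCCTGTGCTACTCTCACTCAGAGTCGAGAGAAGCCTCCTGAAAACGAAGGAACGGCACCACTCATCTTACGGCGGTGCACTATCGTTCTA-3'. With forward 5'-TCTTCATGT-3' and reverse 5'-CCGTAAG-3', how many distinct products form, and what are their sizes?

Two products: 163 bp, 115 bp

The forward primer TCTTCATGT matches the top strand at positions 7–15, 55–63.
The reverse primer's reverse complement is CTTACGG, matching at positions 163–169.
Each forward site pairs with the reverse site to give a product ending at position 169: sizes 163, 115 bp.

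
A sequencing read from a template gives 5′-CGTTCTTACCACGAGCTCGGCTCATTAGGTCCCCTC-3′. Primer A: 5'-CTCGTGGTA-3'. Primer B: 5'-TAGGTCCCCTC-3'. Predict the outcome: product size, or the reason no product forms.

No product — the primers' 3' ends point away from each other.

Primer A (CTCGTGGTA) has reverse complement TACCACGAG, which matches the top strand at positions 7–15; primer A anneals to the top strand there with its 3' end pointing upstream toward position 7.
Primer B (TAGGTCCCCTC) matches the top strand directly at positions 26–36; it anneals to the bottom strand with its 3' end pointing downstream toward position 36.
The 3' ends diverge (primer A extends toward position 1, primer B toward position 36), so the primers never converge on a shared product.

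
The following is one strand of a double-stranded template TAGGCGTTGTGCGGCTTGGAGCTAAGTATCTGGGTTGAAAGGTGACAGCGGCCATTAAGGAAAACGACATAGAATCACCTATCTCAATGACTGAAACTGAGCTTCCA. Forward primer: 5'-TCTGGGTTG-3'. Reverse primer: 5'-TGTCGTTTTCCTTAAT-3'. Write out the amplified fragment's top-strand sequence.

The forward primer matches the template at positions 29–37.
Taking the reverse complement of TGTCGTTTTCCTTAAT gives ATTAAGGAAAACGACA, found at positions 54–69 on the template; the primer anneals here to the top strand with its 3' end pointing upstream.
The product is the template from position 29 through 69 (41 bp).

5'-TCTGGGTTGAAAGGTGACAGCGGCCATTAAGGAAAACGACA-3'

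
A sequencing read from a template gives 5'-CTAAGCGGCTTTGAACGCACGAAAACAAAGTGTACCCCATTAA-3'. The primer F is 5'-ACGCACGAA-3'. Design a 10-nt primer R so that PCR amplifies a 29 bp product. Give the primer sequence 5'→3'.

The forward primer binds at positions 15–23, so a 29 bp product ends at position 15 + 29 − 1 = 43.
The reverse primer anneals to the top strand over positions 34–43, i.e. to ACCCCATTAA.
Its sequence written 5'→3' is the reverse complement: TTAATGGGGT.

5'-TTAATGGGGT-3'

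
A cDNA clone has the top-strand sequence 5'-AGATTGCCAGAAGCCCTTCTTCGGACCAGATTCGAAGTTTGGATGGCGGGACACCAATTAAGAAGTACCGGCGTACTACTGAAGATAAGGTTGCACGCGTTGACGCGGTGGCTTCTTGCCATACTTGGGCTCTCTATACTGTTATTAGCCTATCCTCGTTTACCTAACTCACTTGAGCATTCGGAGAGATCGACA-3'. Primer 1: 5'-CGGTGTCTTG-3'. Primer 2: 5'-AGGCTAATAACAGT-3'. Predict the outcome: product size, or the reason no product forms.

Primer 1 (CGGTGTCTTG) does not match the top strand, and its reverse complement CAAGACACCG does not match either.
With no annealing site for primer 1, no amplification occurs.

No product — primer 1 has no binding site in the template.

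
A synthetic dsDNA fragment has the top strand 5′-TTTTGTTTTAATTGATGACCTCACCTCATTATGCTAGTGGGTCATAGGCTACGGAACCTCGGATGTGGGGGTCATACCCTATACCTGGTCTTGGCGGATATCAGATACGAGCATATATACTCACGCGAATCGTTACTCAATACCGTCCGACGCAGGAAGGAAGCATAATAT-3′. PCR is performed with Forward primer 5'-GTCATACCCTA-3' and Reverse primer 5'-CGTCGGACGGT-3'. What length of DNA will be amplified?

82 bp

Forward primer GTCATACCCTA is found on the top strand at positions 71–81.
Reverse complement of the reverse primer: ACCGTCCGACG. This occurs on the top strand at positions 142–152.
Amplicon spans positions 71–152: 82 bp.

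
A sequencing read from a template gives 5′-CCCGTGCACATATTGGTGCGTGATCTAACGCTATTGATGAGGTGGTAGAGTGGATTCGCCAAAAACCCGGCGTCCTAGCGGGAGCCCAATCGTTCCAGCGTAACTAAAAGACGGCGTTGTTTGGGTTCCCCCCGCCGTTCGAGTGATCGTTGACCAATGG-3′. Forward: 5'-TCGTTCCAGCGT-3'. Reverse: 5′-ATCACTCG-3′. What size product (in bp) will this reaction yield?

58 bp

The forward primer matches the template at positions 90–101.
The reverse primer's reverse complement is CGAGTGAT, which matches the template at positions 140–147.
The product runs from position 90 to position 147, so its length is 147 − 90 + 1 = 58 bp.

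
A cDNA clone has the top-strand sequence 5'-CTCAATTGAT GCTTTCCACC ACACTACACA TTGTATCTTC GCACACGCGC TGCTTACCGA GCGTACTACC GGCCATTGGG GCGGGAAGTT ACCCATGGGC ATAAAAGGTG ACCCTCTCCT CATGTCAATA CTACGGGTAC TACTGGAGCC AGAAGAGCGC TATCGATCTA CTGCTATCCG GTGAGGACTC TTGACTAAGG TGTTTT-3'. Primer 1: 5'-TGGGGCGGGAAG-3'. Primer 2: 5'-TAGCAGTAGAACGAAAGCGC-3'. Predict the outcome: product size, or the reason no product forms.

No product — primer 2 has no binding site in the template.

Primer 2 (TAGCAGTAGAACGAAAGCGC) does not match the top strand, and its reverse complement GCGCTTTCGTTCTACTGCTA does not match either.
With no annealing site for primer 2, no amplification occurs.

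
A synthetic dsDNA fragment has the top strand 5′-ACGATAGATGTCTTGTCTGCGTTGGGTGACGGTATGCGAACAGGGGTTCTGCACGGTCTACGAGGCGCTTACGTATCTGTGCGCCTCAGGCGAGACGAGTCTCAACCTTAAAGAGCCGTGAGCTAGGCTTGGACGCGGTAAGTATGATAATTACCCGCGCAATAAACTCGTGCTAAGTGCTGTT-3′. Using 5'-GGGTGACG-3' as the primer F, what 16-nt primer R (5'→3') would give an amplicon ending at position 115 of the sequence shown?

The forward primer binds at positions 24–31; the product's 3' end on the top strand is position 115.
The reverse primer anneals to the top strand over positions 100–115, i.e. to TCTCAACCTTAAAGAG.
Its sequence written 5'→3' is the reverse complement: CTCTTTAAGGTTGAGA.

5'-CTCTTTAAGGTTGAGA-3'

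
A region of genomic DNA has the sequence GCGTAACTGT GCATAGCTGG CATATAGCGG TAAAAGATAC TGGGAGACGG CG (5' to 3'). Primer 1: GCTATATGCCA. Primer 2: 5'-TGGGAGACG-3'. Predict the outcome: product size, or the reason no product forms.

Primer 1 (GCTATATGCCA) has reverse complement TGGCATATAGC, which matches the top strand at positions 18–28; primer 1 anneals to the top strand there with its 3' end pointing upstream toward position 18.
Primer 2 (TGGGAGACG) matches the top strand directly at positions 41–49; it anneals to the bottom strand with its 3' end pointing downstream toward position 49.
The 3' ends diverge (primer 1 extends toward position 1, primer 2 toward position 52), so the primers never converge on a shared product.

No product — the primers' 3' ends point away from each other.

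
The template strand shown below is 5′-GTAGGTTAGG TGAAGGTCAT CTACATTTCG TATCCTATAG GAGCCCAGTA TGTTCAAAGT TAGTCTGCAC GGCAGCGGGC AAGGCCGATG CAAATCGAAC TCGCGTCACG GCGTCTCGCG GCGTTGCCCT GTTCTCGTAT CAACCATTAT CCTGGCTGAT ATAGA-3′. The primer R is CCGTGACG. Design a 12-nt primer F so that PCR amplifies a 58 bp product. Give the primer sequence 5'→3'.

5'-TCAAAGTTAGTC-3'

The reverse primer's reverse complement CGTCACGG matches the template at positions 104–111, so the product ends at position 111.
A 58 bp product then starts at position 111 − 58 + 1 = 54.
The forward primer is identical to the top strand there: TCAAAGTTAGTC.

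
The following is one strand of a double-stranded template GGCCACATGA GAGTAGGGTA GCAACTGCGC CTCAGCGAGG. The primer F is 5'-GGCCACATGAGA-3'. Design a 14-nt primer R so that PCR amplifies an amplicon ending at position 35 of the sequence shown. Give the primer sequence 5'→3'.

The forward primer binds at positions 1–12; the product's 3' end on the top strand is position 35.
The reverse primer anneals to the top strand over positions 22–35, i.e. to CAACTGCGCCTCAG.
Its sequence written 5'→3' is the reverse complement: CTGAGGCGCAGTTG.

5'-CTGAGGCGCAGTTG-3'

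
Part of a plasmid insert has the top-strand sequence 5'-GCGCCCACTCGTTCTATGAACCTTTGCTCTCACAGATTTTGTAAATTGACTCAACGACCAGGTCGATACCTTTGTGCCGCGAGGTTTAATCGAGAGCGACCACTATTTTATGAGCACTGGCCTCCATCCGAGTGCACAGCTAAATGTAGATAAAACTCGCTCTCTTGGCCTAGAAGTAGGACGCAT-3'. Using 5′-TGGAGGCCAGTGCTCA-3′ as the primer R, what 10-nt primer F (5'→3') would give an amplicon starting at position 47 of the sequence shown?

The reverse primer's reverse complement TGAGCACTGGCCTCCA matches the template at positions 111–126; the product starts at position 47.
The forward primer is identical to the top strand over positions 47–56: TGACTCAACG.

5'-TGACTCAACG-3'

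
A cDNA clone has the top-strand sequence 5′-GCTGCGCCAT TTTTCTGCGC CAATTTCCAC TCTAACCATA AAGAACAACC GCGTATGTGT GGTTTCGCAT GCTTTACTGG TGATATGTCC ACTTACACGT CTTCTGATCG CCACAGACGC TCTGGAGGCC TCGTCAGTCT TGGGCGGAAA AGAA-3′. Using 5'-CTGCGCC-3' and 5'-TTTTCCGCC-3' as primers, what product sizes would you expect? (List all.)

The forward primer CTGCGCC matches the top strand at positions 2–8, 15–21.
The reverse primer's reverse complement is GGCGGAAAA, matching at positions 143–151.
Each forward site pairs with the reverse site to give a product ending at position 151: sizes 150, 137 bp.

150 bp, 137 bp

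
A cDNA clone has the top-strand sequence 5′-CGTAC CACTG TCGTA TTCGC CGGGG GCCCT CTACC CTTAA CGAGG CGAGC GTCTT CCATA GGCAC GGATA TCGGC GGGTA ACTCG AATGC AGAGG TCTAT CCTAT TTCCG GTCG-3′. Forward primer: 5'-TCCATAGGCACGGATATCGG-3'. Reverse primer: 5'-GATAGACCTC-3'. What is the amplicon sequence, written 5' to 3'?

The forward primer matches the template at positions 55–74.
Reverse complement of the reverse primer: GAGGTCTATC. This occurs on the top strand at positions 92–101.
The product is the template from position 55 through 101 (47 bp).

5'-TCCATAGGCACGGATATCGGCGGGTAACTCGAATGCAGAGGTCTATC-3'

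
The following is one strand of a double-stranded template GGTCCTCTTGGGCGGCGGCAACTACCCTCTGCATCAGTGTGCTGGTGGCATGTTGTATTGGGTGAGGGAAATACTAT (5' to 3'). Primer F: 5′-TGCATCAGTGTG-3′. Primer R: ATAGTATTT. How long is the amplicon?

48 bp

Scanning the template, TGCATCAGTGTG occurs at positions 30–41; this primer anneals to the bottom strand there with its 3' end pointing downstream.
The reverse primer's reverse complement is AAATACTAT, which matches the template at positions 69–77.
Amplicon spans positions 30–77: 48 bp.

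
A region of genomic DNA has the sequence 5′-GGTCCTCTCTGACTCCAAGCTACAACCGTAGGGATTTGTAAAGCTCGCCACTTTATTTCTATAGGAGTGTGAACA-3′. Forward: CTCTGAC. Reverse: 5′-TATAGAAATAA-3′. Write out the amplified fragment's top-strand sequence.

5'-CTCTGACTCCAAGCTACAACCGTAGGGATTTGTAAAGCTCGCCACTTTATTTCTATA-3'

Scanning the template, CTCTGAC occurs at positions 7–13; this primer anneals to the bottom strand there with its 3' end pointing downstream.
The reverse primer's reverse complement is TTATTTCTATA, which matches the template at positions 53–63.
The product is the template from position 7 through 63 (57 bp).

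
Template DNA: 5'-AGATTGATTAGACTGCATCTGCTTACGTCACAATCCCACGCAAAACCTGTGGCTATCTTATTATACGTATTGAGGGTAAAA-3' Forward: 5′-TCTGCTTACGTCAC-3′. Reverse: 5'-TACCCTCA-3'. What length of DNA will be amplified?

The forward primer matches the template at positions 18–31.
The reverse primer's reverse complement is TGAGGGTA, which matches the template at positions 71–78.
Amplicon spans positions 18–78: 61 bp.

61 bp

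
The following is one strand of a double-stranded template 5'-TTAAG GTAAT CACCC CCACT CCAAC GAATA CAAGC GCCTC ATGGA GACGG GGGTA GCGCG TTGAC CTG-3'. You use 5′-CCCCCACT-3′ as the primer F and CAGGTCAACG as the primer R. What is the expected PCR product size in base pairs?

Forward primer CCCCCACT is found on the top strand at positions 13–20.
Reverse complement of the reverse primer: CGTTGACCTG. This occurs on the top strand at positions 59–68.
Product length = (reverse-primer end) − (forward-primer start) + 1 = 68 − 13 + 1 = 56 bp.

56 bp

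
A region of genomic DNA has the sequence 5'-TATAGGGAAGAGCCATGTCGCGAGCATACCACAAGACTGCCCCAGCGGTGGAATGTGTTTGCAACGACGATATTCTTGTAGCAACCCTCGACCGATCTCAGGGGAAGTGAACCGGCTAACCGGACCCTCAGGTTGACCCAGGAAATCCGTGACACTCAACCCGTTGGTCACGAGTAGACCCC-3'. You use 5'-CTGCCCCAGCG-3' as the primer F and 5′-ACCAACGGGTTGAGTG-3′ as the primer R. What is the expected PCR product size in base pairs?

Scanning the template, CTGCCCCAGCG occurs at positions 37–47; this primer anneals to the bottom strand there with its 3' end pointing downstream.
Reverse complement of the reverse primer: CACTCAACCCGTTGGT. This occurs on the top strand at positions 153–168.
Product length = (reverse-primer end) − (forward-primer start) + 1 = 168 − 37 + 1 = 132 bp.

132 bp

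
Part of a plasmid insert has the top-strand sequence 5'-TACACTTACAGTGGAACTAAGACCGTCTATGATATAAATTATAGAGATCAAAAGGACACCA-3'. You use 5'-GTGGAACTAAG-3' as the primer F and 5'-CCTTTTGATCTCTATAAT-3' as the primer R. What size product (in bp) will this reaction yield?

Forward primer GTGGAACTAAG is found on the top strand at positions 11–21.
Taking the reverse complement of CCTTTTGATCTCTATAAT gives ATTATAGAGATCAAAAGG, found at positions 38–55 on the template; the primer anneals here to the top strand with its 3' end pointing upstream.
Product length = (reverse-primer end) − (forward-primer start) + 1 = 55 − 11 + 1 = 45 bp.

45 bp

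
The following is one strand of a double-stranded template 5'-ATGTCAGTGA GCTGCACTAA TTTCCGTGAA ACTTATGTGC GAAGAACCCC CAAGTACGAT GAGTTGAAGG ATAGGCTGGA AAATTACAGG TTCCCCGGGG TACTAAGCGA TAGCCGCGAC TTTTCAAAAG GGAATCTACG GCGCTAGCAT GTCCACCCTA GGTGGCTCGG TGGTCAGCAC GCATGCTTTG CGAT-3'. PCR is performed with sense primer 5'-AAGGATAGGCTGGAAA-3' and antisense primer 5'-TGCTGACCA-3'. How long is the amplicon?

113 bp

Forward primer AAGGATAGGCTGGAAA is found on the top strand at positions 67–82.
The reverse primer's reverse complement is TGGTCAGCA, which matches the template at positions 171–179.
Product length = (reverse-primer end) − (forward-primer start) + 1 = 179 − 67 + 1 = 113 bp.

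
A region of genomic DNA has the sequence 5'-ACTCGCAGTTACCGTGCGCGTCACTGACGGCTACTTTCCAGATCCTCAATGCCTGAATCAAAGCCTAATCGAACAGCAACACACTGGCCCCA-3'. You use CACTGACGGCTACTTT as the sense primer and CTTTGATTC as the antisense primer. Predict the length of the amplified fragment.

42 bp

Forward primer CACTGACGGCTACTTT is found on the top strand at positions 22–37.
Reverse complement of the reverse primer: GAATCAAAG. This occurs on the top strand at positions 55–63.
The product runs from position 22 to position 63, so its length is 63 − 22 + 1 = 42 bp.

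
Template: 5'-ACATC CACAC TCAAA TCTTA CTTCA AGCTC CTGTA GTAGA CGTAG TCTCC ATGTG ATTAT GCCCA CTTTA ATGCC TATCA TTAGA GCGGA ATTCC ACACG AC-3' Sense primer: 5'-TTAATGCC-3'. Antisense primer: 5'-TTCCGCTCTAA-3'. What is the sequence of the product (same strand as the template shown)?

5'-TTAATGCCTATCATTAGAGCGGAA-3'

Forward primer TTAATGCC is found on the top strand at positions 68–75.
Taking the reverse complement of TTCCGCTCTAA gives TTAGAGCGGAA, found at positions 81–91 on the template; the primer anneals here to the top strand with its 3' end pointing upstream.
The product is the template from position 68 through 91 (24 bp).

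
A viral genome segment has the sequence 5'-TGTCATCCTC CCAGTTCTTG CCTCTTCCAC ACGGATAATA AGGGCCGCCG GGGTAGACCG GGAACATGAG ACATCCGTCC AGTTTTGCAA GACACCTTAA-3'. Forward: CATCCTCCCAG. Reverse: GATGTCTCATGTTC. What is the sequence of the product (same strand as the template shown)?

The forward primer matches the template at positions 4–14.
Taking the reverse complement of GATGTCTCATGTTC gives GAACATGAGACATC, found at positions 62–75 on the template; the primer anneals here to the top strand with its 3' end pointing upstream.
The product is the template from position 4 through 75 (72 bp).

5'-CATCCTCCCAGTTCTTGCCTCTTCCACACGGATAATAAGGGCCGCCGGGGTAGACCGGGAACATGAGACATC-3'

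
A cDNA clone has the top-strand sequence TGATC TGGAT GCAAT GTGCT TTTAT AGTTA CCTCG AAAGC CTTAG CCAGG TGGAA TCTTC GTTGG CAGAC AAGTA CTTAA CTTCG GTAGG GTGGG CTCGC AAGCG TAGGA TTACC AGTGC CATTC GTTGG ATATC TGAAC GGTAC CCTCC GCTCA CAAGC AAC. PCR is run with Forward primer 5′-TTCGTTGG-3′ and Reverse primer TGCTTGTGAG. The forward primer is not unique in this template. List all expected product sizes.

104 bp, 39 bp

The forward primer TTCGTTGG matches the top strand at positions 58–65, 123–130.
The reverse primer's reverse complement is CTCACAAGCA, matching at positions 152–161.
Each forward site pairs with the reverse site to give a product ending at position 161: sizes 104, 39 bp.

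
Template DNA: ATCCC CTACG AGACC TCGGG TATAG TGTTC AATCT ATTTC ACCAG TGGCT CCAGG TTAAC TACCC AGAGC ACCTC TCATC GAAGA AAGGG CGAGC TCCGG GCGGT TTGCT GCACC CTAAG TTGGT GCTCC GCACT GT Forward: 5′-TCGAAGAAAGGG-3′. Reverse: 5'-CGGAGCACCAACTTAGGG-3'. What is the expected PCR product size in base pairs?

Forward primer TCGAAGAAAGGG is found on the top strand at positions 79–90.
The reverse primer's reverse complement is CCCTAAGTTGGTGCTCCG, which matches the template at positions 114–131.
The product runs from position 79 to position 131, so its length is 131 − 79 + 1 = 53 bp.

53 bp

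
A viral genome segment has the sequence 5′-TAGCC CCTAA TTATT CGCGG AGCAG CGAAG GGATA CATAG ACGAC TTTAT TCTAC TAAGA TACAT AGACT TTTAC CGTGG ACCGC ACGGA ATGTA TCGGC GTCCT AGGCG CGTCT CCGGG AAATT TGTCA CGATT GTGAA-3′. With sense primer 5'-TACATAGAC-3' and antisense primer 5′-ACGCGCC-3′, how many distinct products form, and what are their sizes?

The forward primer TACATAGAC matches the top strand at positions 34–42, 61–69.
The reverse primer's reverse complement is GGCGCGT, matching at positions 107–113.
Each forward site pairs with the reverse site to give a product ending at position 113: sizes 80, 53 bp.

Two products: 80 bp, 53 bp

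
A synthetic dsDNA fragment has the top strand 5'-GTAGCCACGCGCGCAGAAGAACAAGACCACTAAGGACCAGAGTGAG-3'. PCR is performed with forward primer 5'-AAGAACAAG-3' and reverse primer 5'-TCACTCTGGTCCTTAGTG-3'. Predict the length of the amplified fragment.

Forward primer AAGAACAAG is found on the top strand at positions 17–25.
Reverse complement of the reverse primer: CACTAAGGACCAGAGTGA. This occurs on the top strand at positions 28–45.
The product runs from position 17 to position 45, so its length is 45 − 17 + 1 = 29 bp.

29 bp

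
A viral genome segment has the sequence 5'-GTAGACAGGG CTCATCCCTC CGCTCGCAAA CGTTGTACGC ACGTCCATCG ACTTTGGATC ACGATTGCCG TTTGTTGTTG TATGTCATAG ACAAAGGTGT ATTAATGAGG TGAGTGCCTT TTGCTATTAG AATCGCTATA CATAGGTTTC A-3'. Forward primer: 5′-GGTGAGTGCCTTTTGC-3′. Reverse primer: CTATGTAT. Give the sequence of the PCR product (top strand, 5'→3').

5'-GGTGAGTGCCTTTTGCTATTAGAATCGCTATACATAG-3'

Scanning the template, GGTGAGTGCCTTTTGC occurs at positions 109–124; this primer anneals to the bottom strand there with its 3' end pointing downstream.
The reverse primer's reverse complement is ATACATAG, which matches the template at positions 138–145.
The product is the template from position 109 through 145 (37 bp).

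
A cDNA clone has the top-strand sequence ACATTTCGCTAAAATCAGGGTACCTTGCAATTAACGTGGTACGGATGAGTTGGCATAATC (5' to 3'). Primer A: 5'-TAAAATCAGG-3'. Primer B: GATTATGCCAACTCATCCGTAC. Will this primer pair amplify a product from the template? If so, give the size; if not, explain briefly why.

Primer A (TAAAATCAGG) matches the top strand at positions 10–19; it acts as a forward primer.
Primer B's reverse complement is GTACGGATGAGTTGGCATAATC, matching the top strand at positions 39–60; it acts as a reverse primer.
The 3' ends face each other across positions 10–60, giving a 51 bp product.

Yes — a 51 bp product.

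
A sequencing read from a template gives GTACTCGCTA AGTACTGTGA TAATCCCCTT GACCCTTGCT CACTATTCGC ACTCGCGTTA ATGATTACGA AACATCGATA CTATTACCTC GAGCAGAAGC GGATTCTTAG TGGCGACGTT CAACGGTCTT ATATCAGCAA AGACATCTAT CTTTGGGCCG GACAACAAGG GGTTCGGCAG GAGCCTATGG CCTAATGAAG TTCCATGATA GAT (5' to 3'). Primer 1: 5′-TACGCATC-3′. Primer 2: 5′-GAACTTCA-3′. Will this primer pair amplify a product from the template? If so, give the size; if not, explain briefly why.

Primer 1 (TACGCATC) does not match the top strand, and its reverse complement GATGCGTA does not match either.
With no annealing site for primer 1, no amplification occurs.

No product — primer 1 has no binding site in the template.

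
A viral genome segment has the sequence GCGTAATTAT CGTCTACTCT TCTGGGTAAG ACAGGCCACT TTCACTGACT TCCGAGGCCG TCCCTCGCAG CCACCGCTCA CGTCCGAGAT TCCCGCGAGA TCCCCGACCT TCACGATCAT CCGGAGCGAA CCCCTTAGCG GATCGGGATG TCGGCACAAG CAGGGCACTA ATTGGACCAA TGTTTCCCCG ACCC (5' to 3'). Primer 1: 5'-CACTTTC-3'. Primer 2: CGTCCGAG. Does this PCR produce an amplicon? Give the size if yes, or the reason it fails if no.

Primer 1 (CACTTTC) matches the top strand at positions 37–43 (3' end points downstream).
Primer 2 (CGTCCGAG) also matches the top strand directly, at positions 81–88 — its reverse complement CTCGGACG is not present.
Both primers anneal to the bottom strand with 3' ends pointing the same way, so neither can prime synthesis back toward the other.

No product — both primers anneal to the same strand and extend in the same direction.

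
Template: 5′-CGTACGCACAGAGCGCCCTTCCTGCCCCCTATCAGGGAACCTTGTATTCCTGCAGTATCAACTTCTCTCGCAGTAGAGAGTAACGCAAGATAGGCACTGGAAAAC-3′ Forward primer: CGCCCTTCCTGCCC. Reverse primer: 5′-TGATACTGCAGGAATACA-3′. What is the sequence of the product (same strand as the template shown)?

Forward primer CGCCCTTCCTGCCC is found on the top strand at positions 14–27.
Taking the reverse complement of TGATACTGCAGGAATACA gives TGTATTCCTGCAGTATCA, found at positions 43–60 on the template; the primer anneals here to the top strand with its 3' end pointing upstream.
The product is the template from position 14 through 60 (47 bp).

5'-CGCCCTTCCTGCCCCCTATCAGGGAACCTTGTATTCCTGCAGTATCA-3'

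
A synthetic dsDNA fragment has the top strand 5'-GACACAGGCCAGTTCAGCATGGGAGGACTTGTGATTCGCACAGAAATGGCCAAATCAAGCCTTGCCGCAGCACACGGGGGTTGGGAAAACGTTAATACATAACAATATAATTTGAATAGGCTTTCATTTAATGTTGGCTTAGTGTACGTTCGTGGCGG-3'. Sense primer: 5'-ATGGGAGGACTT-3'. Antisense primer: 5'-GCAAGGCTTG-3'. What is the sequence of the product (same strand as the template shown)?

Forward primer ATGGGAGGACTT is found on the top strand at positions 19–30.
The reverse primer's reverse complement is CAAGCCTTGC, which matches the template at positions 56–65.
The product is the template from position 19 through 65 (47 bp).

5'-ATGGGAGGACTTGTGATTCGCACAGAAATGGCCAAATCAAGCCTTGC-3'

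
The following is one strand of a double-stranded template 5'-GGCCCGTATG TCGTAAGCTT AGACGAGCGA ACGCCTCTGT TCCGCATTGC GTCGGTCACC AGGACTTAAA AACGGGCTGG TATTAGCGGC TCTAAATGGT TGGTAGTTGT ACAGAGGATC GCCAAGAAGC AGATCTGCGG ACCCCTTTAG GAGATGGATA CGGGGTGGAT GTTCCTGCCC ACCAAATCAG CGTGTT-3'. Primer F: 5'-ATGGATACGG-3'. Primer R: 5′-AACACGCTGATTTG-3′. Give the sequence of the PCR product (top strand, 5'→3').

Forward primer ATGGATACGG is found on the top strand at positions 154–163.
The reverse primer's reverse complement is CAAATCAGCGTGTT, which matches the template at positions 183–196.
The product is the template from position 154 through 196 (43 bp).

5'-ATGGATACGGGGTGGATGTTCCTGCCCACCAAATCAGCGTGTT-3'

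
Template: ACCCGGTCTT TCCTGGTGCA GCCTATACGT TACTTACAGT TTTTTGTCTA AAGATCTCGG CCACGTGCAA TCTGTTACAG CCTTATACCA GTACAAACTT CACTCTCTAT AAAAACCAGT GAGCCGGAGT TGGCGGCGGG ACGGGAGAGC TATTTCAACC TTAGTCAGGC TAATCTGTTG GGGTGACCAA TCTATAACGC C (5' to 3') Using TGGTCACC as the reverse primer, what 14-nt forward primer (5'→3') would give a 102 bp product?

The reverse primer's reverse complement GGTGACCA matches the template at positions 182–189, so the product ends at position 189.
A 102 bp product then starts at position 189 − 102 + 1 = 88.
The forward primer is identical to the top strand there: CCAGTACAAACTTC.

5'-CCAGTACAAACTTC-3'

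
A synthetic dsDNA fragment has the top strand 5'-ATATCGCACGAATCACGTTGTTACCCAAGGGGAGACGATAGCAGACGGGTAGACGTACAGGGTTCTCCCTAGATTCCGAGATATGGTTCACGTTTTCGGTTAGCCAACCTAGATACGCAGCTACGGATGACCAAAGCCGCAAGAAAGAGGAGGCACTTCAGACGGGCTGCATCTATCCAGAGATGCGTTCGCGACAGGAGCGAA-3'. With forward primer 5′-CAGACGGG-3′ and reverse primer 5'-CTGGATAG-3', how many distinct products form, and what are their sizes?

The forward primer CAGACGGG matches the top strand at positions 42–49, 159–166.
The reverse primer's reverse complement is CTATCCAG, matching at positions 173–180.
Each forward site pairs with the reverse site to give a product ending at position 180: sizes 139, 22 bp.

Two products: 139 bp, 22 bp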